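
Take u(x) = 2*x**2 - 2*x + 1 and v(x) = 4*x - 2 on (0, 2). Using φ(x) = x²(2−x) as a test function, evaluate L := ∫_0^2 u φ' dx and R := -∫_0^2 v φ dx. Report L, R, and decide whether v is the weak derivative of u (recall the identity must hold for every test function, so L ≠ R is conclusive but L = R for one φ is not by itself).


LHS = -56/15, RHS = -56/15. Yes, v = u' weakly.

u(x) = 2*x**2 - 2*x + 1, classical derivative u'(x) = 4*x - 2.
φ(x) = x²(2−x), so φ'(x) = x*(4 - 3*x).
Note φ(0) = φ(2) = 0, so the boundary term u·φ vanishes.
LHS = ∫_0^2 u(x) φ'(x) dx = ∫_0^2 (-6*x^4 + 14*x^3 - 11*x^2 + 4*x) dx. Term by term:
  ∫_0^2 -6*x^4 dx = -192/5;  ∫_0^2 14*x^3 dx = 56;  ∫_0^2 -11*x^2 dx = -88/3;
  ∫_0^2 4*x dx = 8.
Sum: -192/5 + 56 − 88/3 + 8 = -56/15.
So LHS = -56/15.
∫_0^2 v(x) φ(x) dx = ∫_0^2 (-4*x^4 + 10*x^3 - 4*x^2) dx. Term by term:
  ∫_0^2 -4*x^4 dx = -128/5;  ∫_0^2 10*x^3 dx = 40;  ∫_0^2 -4*x^2 dx = -32/3.
Sum: -128/5 + 40 − 32/3 = 56/15.
So RHS = -∫_0^2 v(x) φ(x) dx = -56/15.
LHS = RHS, so the identity holds for this test φ.
Moreover u is smooth here and v(x) = u'(x) = 4*x - 2 pointwise, so the identity holds for every test function. Hence v is the weak derivative of u.


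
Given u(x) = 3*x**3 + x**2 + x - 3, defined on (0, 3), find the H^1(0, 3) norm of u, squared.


||u||_{H^1}^2 = 293883/35

The H^1 norm (squared) on an interval (0, L) is
  ||u||_{H^1}^2 = ∫_0^L u(x)^2 dx + ∫_0^L u'(x)^2 dx.
Compute u'(x) = 9*x**2 + 2*x + 1.
Then u(x)^2 = 9*x**6 + 6*x**5 + 7*x**4 - 16*x**3 - 5*x**2 - 6*x + 9 and u'(x)^2 = 81*x**4 + 36*x**3 + 22*x**2 + 4*x + 1.
Integrate each monomial from 0 to 3 using ∫_0^3 c·x^n dx = c·3^(n+1)/(n+1):
  ∫_0^3 u(x)^2 dx = ∫_0^3 (9*x^6 + 6*x^5 + 7*x^4 - 16*x^3 - 5*x^2 - 6*x + 9) dx. Term by term:
    ∫_0^3 9*x^6 dx = 19683/7;  ∫_0^3 6*x^5 dx = 729;  ∫_0^3 7*x^4 dx = 1701/5;
    ∫_0^3 -16*x^3 dx = -324;  ∫_0^3 -5*x^2 dx = -45;  ∫_0^3 -6*x dx = -27;
    ∫_0^3 9 dx = 27.
  Sum: 19683/7 + 729 + 1701/5 − 324 − 45 − 27 + 27 = 122922/35.
  ∫_0^3 u'(x)^2 dx = ∫_0^3 (81*x^4 + 36*x^3 + 22*x^2 + 4*x + 1) dx. Term by term:
    ∫_0^3 81*x^4 dx = 19683/5;  ∫_0^3 36*x^3 dx = 729;  ∫_0^3 22*x^2 dx = 198;
    ∫_0^3 4*x dx = 18;  ∫_0^3 1 dx = 3.
  Sum: 19683/5 + 729 + 198 + 18 + 3 = 24423/5.
Adding: ||u||_{H^1}^2 = 122922/35 + 24423/5 = 293883/35.


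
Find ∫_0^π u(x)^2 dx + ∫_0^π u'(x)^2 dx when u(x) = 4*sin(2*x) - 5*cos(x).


||u||_{H^1(0,π)}^2 = -320/3 + 65*π

u'(x) = 5*sin(x) + 8*cos(2*x).
Expand u² and (u')² and integrate term by term on (0, π), using: for integers n ≥ 1, ∫_0^π sin²(nx) dx = ∫_0^π cos²(nx) dx = π/2; for n ≠ n', ∫_0^π sin(nx)sin(n'x) dx = ∫_0^π cos(nx)cos(n'x) dx = 0; and by product-to-sum, ∫_0^π sin(nx)cos(n'x) dx = ½∫_0^π [sin((n+n')x) + sin((n−n')x)] dx, which is 0 when n+n' is even and 2n/(n²−n'²) when n+n' is odd (it need not vanish on (0, π)).
  u² squared terms: (-5)²·∫cos(x)² dx = 25·π/2 = 25*π/2;  (4)²·∫sin(2x)² dx = 16·π/2 = 8*π.
  u² cross terms: 2·(-5)·(4)·∫cos(x)·sin(2x) dx = -40·(4/3) = -160/3.
  So ∫_0^π u² dx = 25*π/2 + 8*π − 160/3 = -160/3 + 41*π/2.
  (u')² squared terms: (5)²·∫sin(x)² dx = 25·π/2 = 25*π/2;  (8)²·∫cos(2x)² dx = 64·π/2 = 32*π.
  (u')² cross terms: 2·(5)·(8)·∫sin(x)·cos(2x) dx = 80·(-2/3) = -160/3.
  So ∫_0^π (u')² dx = 25*π/2 + 32*π − 160/3 = -160/3 + 89*π/2.
||u||_{H^1}^2 = (-160/3 + 41*π/2) + (-160/3 + 89*π/2) = -320/3 + 65*π.


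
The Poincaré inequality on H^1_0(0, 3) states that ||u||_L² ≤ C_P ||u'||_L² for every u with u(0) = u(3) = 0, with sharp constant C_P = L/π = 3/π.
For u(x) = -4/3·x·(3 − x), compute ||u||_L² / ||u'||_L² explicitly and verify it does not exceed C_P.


||u||_L² / ||u'||_L² = 3*sqrt(10)/10 < C_P = 3/π.

u(x) = -4/3·x·(3 − x), so u'(x) = 8*x/3 - 4.
u(x) = -4/3·x·(3 − x) vanishes at x = 0 and x = 3, so u ∈ H^1_0(0, 3). Differentiate via the product rule and integrate the resulting polynomials term by term.
  ∫_0^3 u² dx = ∫_0^3 (16*x^4/9 - 32*x^3/3 + 16*x^2) dx. Term by term:
    ∫_0^3 16*x^4/9 dx = 432/5;  ∫_0^3 -32*x^3/3 dx = -216;  ∫_0^3 16*x^2 dx = 144.
  Sum: 432/5 − 216 + 144 = 72/5.
  ∫_0^3 (u')² dx = ∫_0^3 (64*x^2/9 - 64*x/3 + 16) dx. Term by term:
    ∫_0^3 64*x^2/9 dx = 64;  ∫_0^3 -64*x/3 dx = -96;  ∫_0^3 16 dx = 48.
  Sum: 64 − 96 + 48 = 16.
∫_0^3 u² dx = 72/5, so ||u||_L² = 6*sqrt(10)/5.
∫_0^3 (u')² dx = 16, so ||u'||_L² = 4.
Ratio ||u||_L² / ||u'||_L² = 3*sqrt(10)/10.
Sharp Poincaré constant on H^1_0(0, 3) is C_P = L/π = 3/π, achieved by sin(π/3·x).
A polynomial bump cannot attain the sharp Poincaré constant (only the first sine eigenfunction does), so the ratio is strictly less than C_P, consistent with ||u||_L² ≤ C_P ||u'||_L².


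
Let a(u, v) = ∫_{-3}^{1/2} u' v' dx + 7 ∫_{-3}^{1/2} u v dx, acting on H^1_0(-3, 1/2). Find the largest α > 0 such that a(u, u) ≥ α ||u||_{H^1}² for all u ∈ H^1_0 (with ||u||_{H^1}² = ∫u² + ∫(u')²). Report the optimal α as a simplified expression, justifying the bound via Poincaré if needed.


α = 1

Coercivity of a(·,·) on H^1_0(-3, 1/2) means a(u, u) ≥ α ||u||_{H^1}² for every u ∈ H^1_0.
The interval has length L = 7/2, and Poincaré/coercivity depend only on L. Here a(u, u) = ∫(u')² + (7)·∫u².
Here c = 7 ≥ 1, so a(u,u) = ∫(u')² + c∫u² ≥ ∫(u')² + ∫u² = ||u||_{H^1}², i.e. α = 1 works. No larger α is possible: a(u,u) ≥ α||u||_{H^1}² means (1−α)∫(u')² ≥ (α−c)∫u², and for the modes u_n = sin(nπ(x−x₀)/L) (x₀ the left endpoint) one has ∫u_n²/∫(u_n')² = (L/(nπ))² → 0, so a(u_n,u_n)/||u_n||_{H^1}² → 1. Hence the optimal constant is α = 1.
Therefore α = 1.


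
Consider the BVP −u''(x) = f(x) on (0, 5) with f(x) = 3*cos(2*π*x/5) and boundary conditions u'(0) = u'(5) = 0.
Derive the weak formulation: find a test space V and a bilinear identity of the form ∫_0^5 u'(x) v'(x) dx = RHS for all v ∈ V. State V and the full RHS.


V = H^1(0, 5) (no boundary constraint on v; u is determined up to an additive constant); weak form: ∫_0^5 u'v' dx = ∫_0^5 (3*cos(2*π*x/5)) v dx for all v ∈ V.

Multiply both sides by a test function v and integrate from 0 to 5:
  ∫_0^5 −u''(x) v(x) dx = ∫_0^5 f(x) v(x) dx.
Integrate the LHS by parts once:
  ∫_0^5 −u'' v dx = −[u'(x) v(x)]_0^5 + ∫_0^5 u'(x) v'(x) dx.
Thus ∫_0^5 u'(x) v'(x) dx = ∫_0^5 f(x) v(x) dx + [u'(x) v(x)]_0^5.
Choose V so that boundary terms are either known or forced to vanish.
u has homogeneous Neumann: u'(0) = u'(5) = 0. So [u' v]_0^5 = 0·v(5) − 0·v(0) = 0 for any v; take V = H^1(0, 5).
Weak formulation: find u (satisfying any essential BC) such that ∫_0^5 u'(x) v'(x) dx = ∫_0^5 f v dx for all v ∈ V (homogeneous Neumann, so boundary terms vanish).
Substituting f(x) = 3*cos(2*π*x/5), the right-hand side is ∫_0^5 (3*cos(2*π*x/5)) v dx.
Compatibility check (pure Neumann): taking v ≡ 1 ∈ V gives 0 = ∫_0^5 f dx + (0) − (0), i.e. ∫_0^5 f dx must equal u'(0) − u'(5) = 0. Indeed ∫_0^5 (3*cos(2*π*x/5)) dx = 0, so the data are compatible. The solution is then unique only up to an additive constant (fix it e.g. by requiring ∫_0^5 u dx = 0).


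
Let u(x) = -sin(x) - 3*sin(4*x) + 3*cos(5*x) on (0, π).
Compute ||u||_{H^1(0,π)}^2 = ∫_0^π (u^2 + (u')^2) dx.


||u||_{H^1(0,π)}^2 = 416 + 389*π/2

u'(x) = -15*sin(5*x) - cos(x) - 12*cos(4*x).
Expand u² and (u')² and integrate term by term on (0, π), using: for integers n ≥ 1, ∫_0^π sin²(nx) dx = ∫_0^π cos²(nx) dx = π/2; for n ≠ n', ∫_0^π sin(nx)sin(n'x) dx = ∫_0^π cos(nx)cos(n'x) dx = 0; and by product-to-sum, ∫_0^π sin(nx)cos(n'x) dx = ½∫_0^π [sin((n+n')x) + sin((n−n')x)] dx, which is 0 when n+n' is even and 2n/(n²−n'²) when n+n' is odd (it need not vanish on (0, π)).
  u² squared terms: (-1)²·∫sin(x)² dx = 1·π/2 = π/2;  (-3)²·∫sin(4x)² dx = 9·π/2 = 9*π/2;  (3)²·∫cos(5x)² dx = 9·π/2 = 9*π/2.
  u² cross terms: 2·(-1)·(-3)·∫sin(x)·sin(4x) dx = 6·(0) = 0;  2·(-1)·(3)·∫sin(x)·cos(5x) dx = -6·(0) = 0;  2·(-3)·(3)·∫sin(4x)·cos(5x) dx = -18·(-8/9) = 16.
  So ∫_0^π u² dx = π/2 + 9*π/2 + 9*π/2 + 0 + 0 + 16 = 16 + 19*π/2.
  (u')² squared terms: (-1)²·∫cos(x)² dx = 1·π/2 = π/2;  (-15)²·∫sin(5x)² dx = 225·π/2 = 225*π/2;  (-12)²·∫cos(4x)² dx = 144·π/2 = 72*π.
  (u')² cross terms: 2·(-1)·(-15)·∫cos(x)·sin(5x) dx = 30·(0) = 0;  2·(-1)·(-12)·∫cos(x)·cos(4x) dx = 24·(0) = 0;  2·(-15)·(-12)·∫sin(5x)·cos(4x) dx = 360·(10/9) = 400.
  So ∫_0^π (u')² dx = π/2 + 225*π/2 + 72*π + 0 + 0 + 400 = 400 + 185*π.
||u||_{H^1}^2 = (16 + 19*π/2) + (400 + 185*π) = 416 + 389*π/2.


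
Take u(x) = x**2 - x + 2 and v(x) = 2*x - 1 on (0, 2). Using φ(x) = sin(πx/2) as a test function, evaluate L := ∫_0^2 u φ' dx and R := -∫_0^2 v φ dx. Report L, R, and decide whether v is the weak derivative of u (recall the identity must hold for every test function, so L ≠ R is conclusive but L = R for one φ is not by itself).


LHS = -4/π, RHS = -4/π. Yes, v = u' weakly.

u(x) = x**2 - x + 2, classical derivative u'(x) = 2*x - 1.
φ(x) = sin(πx/2), so φ'(x) = π*cos(π*x/2)/2.
Note φ(0) = φ(2) = 0, so the boundary term u·φ vanishes.
LHS = ∫_0^2 u(x) φ'(x) dx = ∫_0^2 (π*x^2*cos(π*x/2)/2 - π*x*cos(π*x/2)/2 + π*cos(π*x/2)) dx. Term by term:
  ∫_0^2 π*cos(π*x/2) dx = 0;  ∫_0^2 π*x^2*cos(π*x/2)/2 dx = -8/π;  ∫_0^2 -π*x*cos(π*x/2)/2 dx = 4/π.
Sum: 0 − 8/π + 4/π = -4/π.
So LHS = -4/π.
∫_0^2 v(x) φ(x) dx = ∫_0^2 (2*x*sin(π*x/2) - sin(π*x/2)) dx. Term by term:
  ∫_0^2 -sin(π*x/2) dx = -4/π;  ∫_0^2 2*x*sin(π*x/2) dx = 8/π.
Sum: -4/π + 8/π = 4/π.
So RHS = -∫_0^2 v(x) φ(x) dx = -4/π.
LHS = RHS, so the identity holds for this test φ.
Moreover u is smooth here and v(x) = u'(x) = 2*x - 1 pointwise, so the identity holds for every test function. Hence v is the weak derivative of u.


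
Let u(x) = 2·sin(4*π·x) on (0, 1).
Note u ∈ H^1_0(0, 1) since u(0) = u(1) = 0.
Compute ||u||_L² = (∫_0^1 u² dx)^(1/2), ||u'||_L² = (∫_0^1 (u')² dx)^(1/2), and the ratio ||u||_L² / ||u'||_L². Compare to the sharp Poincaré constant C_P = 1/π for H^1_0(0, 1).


||u||_L² / ||u'||_L² = 1/(4*π) < C_P = 1/π.

u(x) = 2·sin(4*π·x), so u'(x) = 8*π*cos(4*π*x).
Writing u(x) = A·sin(kπx/L) with A = 2 and k = 4, use ∫_0^L sin²(kπx/L) dx = L/2 and ∫_0^L cos²(kπx/L) dx = L/2.
u² = 4·sin²(4*π·x) and (u')² = 64*π^2·cos²(4*π·x), and each of sin², cos² integrates to L/2 = 1/2 over (0, 1).
∫_0^1 u² dx = 2, so ||u||_L² = sqrt(2).
∫_0^1 (u')² dx = 32*π^2, so ||u'||_L² = 4*sqrt(2)*π.
Ratio ||u||_L² / ||u'||_L² = 1/(4*π).
Sharp Poincaré constant on H^1_0(0, 1) is C_P = L/π = 1/π, achieved by sin(π·x).
This is the k = 4 harmonic; the ratio L/(kπ) is strictly less than C_P = L/π, consistent with the sharp inequality ||u||_L² ≤ C_P ||u'||_L².


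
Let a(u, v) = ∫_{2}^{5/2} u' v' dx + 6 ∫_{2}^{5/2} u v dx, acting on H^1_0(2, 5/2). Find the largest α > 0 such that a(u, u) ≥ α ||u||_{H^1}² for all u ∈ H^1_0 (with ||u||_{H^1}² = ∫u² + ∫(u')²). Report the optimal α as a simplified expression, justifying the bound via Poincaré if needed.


α = 1

Coercivity of a(·,·) on H^1_0(2, 5/2) means a(u, u) ≥ α ||u||_{H^1}² for every u ∈ H^1_0.
The interval has length L = 1/2, and Poincaré/coercivity depend only on L. Here a(u, u) = ∫(u')² + (6)·∫u².
Here c = 6 ≥ 1, so a(u,u) = ∫(u')² + c∫u² ≥ ∫(u')² + ∫u² = ||u||_{H^1}², i.e. α = 1 works. No larger α is possible: a(u,u) ≥ α||u||_{H^1}² means (1−α)∫(u')² ≥ (α−c)∫u², and for the modes u_n = sin(nπ(x−x₀)/L) (x₀ the left endpoint) one has ∫u_n²/∫(u_n')² = (L/(nπ))² → 0, so a(u_n,u_n)/||u_n||_{H^1}² → 1. Hence the optimal constant is α = 1.
Therefore α = 1.


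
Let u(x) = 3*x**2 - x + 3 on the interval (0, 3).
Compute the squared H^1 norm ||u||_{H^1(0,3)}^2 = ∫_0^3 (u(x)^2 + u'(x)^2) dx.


||u||_{H^1}^2 = 7599/10

The H^1 norm (squared) on an interval (0, L) is
  ||u||_{H^1}^2 = ∫_0^L u(x)^2 dx + ∫_0^L u'(x)^2 dx.
Compute u'(x) = 6*x - 1.
Then u(x)^2 = 9*x**4 - 6*x**3 + 19*x**2 - 6*x + 9 and u'(x)^2 = 36*x**2 - 12*x + 1.
Integrate each monomial from 0 to 3 using ∫_0^3 c·x^n dx = c·3^(n+1)/(n+1):
  ∫_0^3 u(x)^2 dx = ∫_0^3 (9*x^4 - 6*x^3 + 19*x^2 - 6*x + 9) dx. Term by term:
    ∫_0^3 9*x^4 dx = 2187/5;  ∫_0^3 -6*x^3 dx = -243/2;  ∫_0^3 19*x^2 dx = 171;
    ∫_0^3 -6*x dx = -27;  ∫_0^3 9 dx = 27.
  Sum: 2187/5 − 243/2 + 171 − 27 + 27 = 4869/10.
  ∫_0^3 u'(x)^2 dx = ∫_0^3 (36*x^2 - 12*x + 1) dx. Term by term:
    ∫_0^3 36*x^2 dx = 324;  ∫_0^3 -12*x dx = -54;  ∫_0^3 1 dx = 3.
  Sum: 324 − 54 + 3 = 273.
Adding: ||u||_{H^1}^2 = 4869/10 + 273 = 7599/10.


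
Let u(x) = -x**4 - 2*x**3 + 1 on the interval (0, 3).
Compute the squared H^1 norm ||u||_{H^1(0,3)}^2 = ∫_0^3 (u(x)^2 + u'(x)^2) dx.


||u||_{H^1}^2 = 1338573/70

The H^1 norm (squared) on an interval (0, L) is
  ||u||_{H^1}^2 = ∫_0^L u(x)^2 dx + ∫_0^L u'(x)^2 dx.
Compute u'(x) = -4*x**3 - 6*x**2.
Then u(x)^2 = x**8 + 4*x**7 + 4*x**6 - 2*x**4 - 4*x**3 + 1 and u'(x)^2 = 16*x**6 + 48*x**5 + 36*x**4.
Integrate each monomial from 0 to 3 using ∫_0^3 c·x^n dx = c·3^(n+1)/(n+1):
  ∫_0^3 u(x)^2 dx = ∫_0^3 (x^8 + 4*x^7 + 4*x^6 - 2*x^4 - 4*x^3 + 1) dx. Term by term:
    ∫_0^3 x^8 dx = 2187;  ∫_0^3 4*x^7 dx = 6561/2;  ∫_0^3 4*x^6 dx = 8748/7;
    ∫_0^3 -2*x^4 dx = -486/5;  ∫_0^3 -4*x^3 dx = -81;  ∫_0^3 1 dx = 3.
  Sum: 2187 + 6561/2 + 8748/7 − 486/5 − 81 + 3 = 457941/70.
  ∫_0^3 u'(x)^2 dx = ∫_0^3 (16*x^6 + 48*x^5 + 36*x^4) dx. Term by term:
    ∫_0^3 16*x^6 dx = 34992/7;  ∫_0^3 48*x^5 dx = 5832;  ∫_0^3 36*x^4 dx = 8748/5.
  Sum: 34992/7 + 5832 + 8748/5 = 440316/35.
Adding: ||u||_{H^1}^2 = 457941/70 + 440316/35 = 1338573/70.


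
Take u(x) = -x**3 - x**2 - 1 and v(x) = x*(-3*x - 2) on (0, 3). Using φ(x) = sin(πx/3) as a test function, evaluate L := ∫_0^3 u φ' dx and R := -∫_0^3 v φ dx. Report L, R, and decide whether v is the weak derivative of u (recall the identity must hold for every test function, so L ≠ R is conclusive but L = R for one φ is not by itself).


LHS = -324/π^3 + 99/π, RHS = -324/π^3 + 99/π. Yes, v = u' weakly.

u(x) = -x**3 - x**2 - 1, classical derivative u'(x) = -3*x**2 - 2*x.
φ(x) = sin(πx/3), so φ'(x) = π*cos(π*x/3)/3.
Note φ(0) = φ(3) = 0, so the boundary term u·φ vanishes.
LHS = ∫_0^3 u(x) φ'(x) dx = ∫_0^3 (-π*x^3*cos(π*x/3)/3 - π*x^2*cos(π*x/3)/3 - π*cos(π*x/3)/3) dx. Term by term:
  ∫_0^3 -π*cos(π*x/3)/3 dx = 0;  ∫_0^3 -π*x^2*cos(π*x/3)/3 dx = 18/π;  ∫_0^3 -π*x^3*cos(π*x/3)/3 dx = -324/π^3 + 81/π.
Sum: 0 + 18/π + -324/π^3 + 81/π = -324/π^3 + 99/π.
So LHS = -324/π^3 + 99/π.
∫_0^3 v(x) φ(x) dx = ∫_0^3 (-3*x^2*sin(π*x/3) - 2*x*sin(π*x/3)) dx. Term by term:
  ∫_0^3 -3*x^2*sin(π*x/3) dx = -81/π + 324/π^3;  ∫_0^3 -2*x*sin(π*x/3) dx = -18/π.
Sum: -81/π + 324/π^3 − 18/π = -99/π + 324/π^3.
So RHS = -∫_0^3 v(x) φ(x) dx = -324/π^3 + 99/π.
LHS = RHS, so the identity holds for this test φ.
Moreover u is smooth here and v(x) = u'(x) = -3*x**2 - 2*x pointwise, so the identity holds for every test function. Hence v is the weak derivative of u.


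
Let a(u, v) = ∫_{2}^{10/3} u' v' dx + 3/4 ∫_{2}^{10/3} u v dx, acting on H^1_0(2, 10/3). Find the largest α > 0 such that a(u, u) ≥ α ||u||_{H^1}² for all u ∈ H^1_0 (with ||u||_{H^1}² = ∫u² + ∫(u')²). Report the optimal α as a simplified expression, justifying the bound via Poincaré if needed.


α = 3*(4 + 3*π^2)/(16 + 9*π^2)

Coercivity of a(·,·) on H^1_0(2, 10/3) means a(u, u) ≥ α ||u||_{H^1}² for every u ∈ H^1_0.
The interval has length L = 4/3, and Poincaré/coercivity depend only on L. Here a(u, u) = ∫(u')² + (3/4)·∫u².
Here 0 < c = 3/4 < 1. The condition a(u,u) ≥ α||u||_{H^1}² reads (1−α)∫(u')² ≥ (α−c)∫u². Any admissible α is ≤ 1 (rapidly oscillating u have ∫u²/∫(u')² → 0), and α = 1 would force 0 ≥ (1−c)∫u², impossible since c < 1; so 1−α > 0. By the sharp Poincaré inequality on H^1_0 of an interval of length L, ∫(u')² ≥ (π/L)²∫u² with equality for the first sine mode sin(π(x−x₀)/L) (x₀ the left endpoint), so the inequality holds for all u iff (1−α)(π/L)² ≥ α − c, i.e. α ≤ ((π/L)² + c)/((π/L)² + 1) = (1 + c(L/π)²)/(1 + (L/π)²). With (π/L)² = 9*π^2/16 and c = 3/4, the largest admissible constant is α = ((π/L)² + c)/((π/L)² + 1).
Simplifying, α = 3*(4 + 3*π^2)/(16 + 9*π^2).


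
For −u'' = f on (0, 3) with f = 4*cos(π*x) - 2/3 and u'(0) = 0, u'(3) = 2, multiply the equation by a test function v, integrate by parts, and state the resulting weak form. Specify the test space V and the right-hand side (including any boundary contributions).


V = H^1(0, 3) (v unrestricted at boundary; u is determined up to an additive constant); weak form: ∫_0^3 u'v' dx = ∫_0^3 (4*cos(π*x) - 2/3) v dx + 2·v(3) for all v ∈ V.

Multiply both sides by a test function v and integrate from 0 to 3:
  ∫_0^3 −u''(x) v(x) dx = ∫_0^3 f(x) v(x) dx.
Integrate the LHS by parts once:
  ∫_0^3 −u'' v dx = −[u'(x) v(x)]_0^3 + ∫_0^3 u'(x) v'(x) dx.
Thus ∫_0^3 u'(x) v'(x) dx = ∫_0^3 f(x) v(x) dx + [u'(x) v(x)]_0^3.
Choose V so that boundary terms are either known or forced to vanish.
u has inhomogeneous Neumann u'(0) = 0, u'(3) = 2. [u' v]_0^3 = (2)·v(3) − (0)·v(0) = 2·v(3). Take V = H^1(0, 3); boundary term becomes part of RHS.
Weak formulation: find u (satisfying any essential BC) such that ∫_0^3 u'(x) v'(x) dx = ∫_0^3 f v dx + 2·v(3) for all v ∈ V (Neumann data are natural BCs: they enter the RHS as boundary terms).
Substituting f(x) = 4*cos(π*x) - 2/3, the right-hand side is ∫_0^3 (4*cos(π*x) - 2/3) v dx + 2·v(3).
Compatibility check (pure Neumann): taking v ≡ 1 ∈ V gives 0 = ∫_0^3 f dx + (2) − (0), i.e. ∫_0^3 f dx must equal u'(0) − u'(3) = -2. Indeed ∫_0^3 (4*cos(π*x) - 2/3) dx = -2, so the data are compatible. The solution is then unique only up to an additive constant (fix it e.g. by requiring ∫_0^3 u dx = 0).


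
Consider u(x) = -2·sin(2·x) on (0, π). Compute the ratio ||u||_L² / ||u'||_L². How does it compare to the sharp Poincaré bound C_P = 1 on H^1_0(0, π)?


||u||_L² / ||u'||_L² = 1/2 < C_P = 1.

u(x) = -2·sin(2·x), so u'(x) = -4*cos(2*x).
Writing u(x) = A·sin(kπx/L) with A = -2 and k = 2, use ∫_0^L sin²(kπx/L) dx = L/2 and ∫_0^L cos²(kπx/L) dx = L/2.
u² = 4·sin²(2·x) and (u')² = 16·cos²(2·x), and each of sin², cos² integrates to L/2 = π/2 over (0, π).
∫_0^π u² dx = 2*π, so ||u||_L² = sqrt(2)*sqrt(π).
∫_0^π (u')² dx = 8*π, so ||u'||_L² = 2*sqrt(2)*sqrt(π).
Ratio ||u||_L² / ||u'||_L² = 1/2.
Sharp Poincaré constant on H^1_0(0, π) is C_P = L/π = 1, achieved by sin(x).
This is the k = 2 harmonic; the ratio L/(kπ) is strictly less than C_P = L/π, consistent with the sharp inequality ||u||_L² ≤ C_P ||u'||_L².


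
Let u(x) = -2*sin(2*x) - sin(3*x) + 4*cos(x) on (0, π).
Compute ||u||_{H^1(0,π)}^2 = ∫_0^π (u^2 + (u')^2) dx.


||u||_{H^1(0,π)}^2 = -128/3 + 31*π

u'(x) = -4*sin(x) - 4*cos(2*x) - 3*cos(3*x).
Expand u² and (u')² and integrate term by term on (0, π), using: for integers n ≥ 1, ∫_0^π sin²(nx) dx = ∫_0^π cos²(nx) dx = π/2; for n ≠ n', ∫_0^π sin(nx)sin(n'x) dx = ∫_0^π cos(nx)cos(n'x) dx = 0; and by product-to-sum, ∫_0^π sin(nx)cos(n'x) dx = ½∫_0^π [sin((n+n')x) + sin((n−n')x)] dx, which is 0 when n+n' is even and 2n/(n²−n'²) when n+n' is odd (it need not vanish on (0, π)).
  u² squared terms: (-1)²·∫sin(3x)² dx = 1·π/2 = π/2;  (-2)²·∫sin(2x)² dx = 4·π/2 = 2*π;  (4)²·∫cos(x)² dx = 16·π/2 = 8*π.
  u² cross terms: 2·(-1)·(-2)·∫sin(3x)·sin(2x) dx = 4·(0) = 0;  2·(-1)·(4)·∫sin(3x)·cos(x) dx = -8·(0) = 0;  2·(-2)·(4)·∫sin(2x)·cos(x) dx = -16·(4/3) = -64/3.
  So ∫_0^π u² dx = π/2 + 2*π + 8*π + 0 + 0 − 64/3 = -64/3 + 21*π/2.
  (u')² squared terms: (-4)²·∫cos(2x)² dx = 16·π/2 = 8*π;  (-4)²·∫sin(x)² dx = 16·π/2 = 8*π;  (-3)²·∫cos(3x)² dx = 9·π/2 = 9*π/2.
  (u')² cross terms: 2·(-4)·(-4)·∫cos(2x)·sin(x) dx = 32·(-2/3) = -64/3;  2·(-4)·(-3)·∫cos(2x)·cos(3x) dx = 24·(0) = 0;  2·(-4)·(-3)·∫sin(x)·cos(3x) dx = 24·(0) = 0.
  So ∫_0^π (u')² dx = 8*π + 8*π + 9*π/2 − 64/3 + 0 + 0 = -64/3 + 41*π/2.
||u||_{H^1}^2 = (-64/3 + 21*π/2) + (-64/3 + 41*π/2) = -128/3 + 31*π.


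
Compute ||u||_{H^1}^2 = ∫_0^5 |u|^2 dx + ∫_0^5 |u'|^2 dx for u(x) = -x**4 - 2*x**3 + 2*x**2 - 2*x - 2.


||u||_{H^1}^2 = 90017065/126

The H^1 norm (squared) on an interval (0, L) is
  ||u||_{H^1}^2 = ∫_0^L u(x)^2 dx + ∫_0^L u'(x)^2 dx.
Compute u'(x) = -4*x**3 - 6*x**2 + 4*x - 2.
Then u(x)^2 = x**8 + 4*x**7 - 4*x**5 + 16*x**4 - 4*x**2 + 8*x + 4 and u'(x)^2 = 16*x**6 + 48*x**5 + 4*x**4 - 32*x**3 + 40*x**2 - 16*x + 4.
Integrate each monomial from 0 to 5 using ∫_0^5 c·x^n dx = c·5^(n+1)/(n+1):
  ∫_0^5 u(x)^2 dx = ∫_0^5 (x^8 + 4*x^7 - 4*x^5 + 16*x^4 - 4*x^2 + 8*x + 4) dx. Term by term:
    ∫_0^5 x^8 dx = 1953125/9;  ∫_0^5 4*x^7 dx = 390625/2;  ∫_0^5 -4*x^5 dx = -31250/3;
    ∫_0^5 16*x^4 dx = 10000;  ∫_0^5 -4*x^2 dx = -500/3;  ∫_0^5 8*x dx = 100;
    ∫_0^5 4 dx = 20.
  Sum: 1953125/9 + 390625/2 − 31250/3 + 10000 − 500/3 + 100 + 20 = 7413535/18.
  ∫_0^5 u'(x)^2 dx = ∫_0^5 (16*x^6 + 48*x^5 + 4*x^4 - 32*x^3 + 40*x^2 - 16*x + 4) dx. Term by term:
    ∫_0^5 16*x^6 dx = 1250000/7;  ∫_0^5 48*x^5 dx = 125000;  ∫_0^5 4*x^4 dx = 2500;
    ∫_0^5 -32*x^3 dx = -5000;  ∫_0^5 40*x^2 dx = 5000/3;  ∫_0^5 -16*x dx = -200;
    ∫_0^5 4 dx = 20.
  Sum: 1250000/7 + 125000 + 2500 − 5000 + 5000/3 − 200 + 20 = 6353720/21.
Adding: ||u||_{H^1}^2 = 7413535/18 + 6353720/21 = 90017065/126.


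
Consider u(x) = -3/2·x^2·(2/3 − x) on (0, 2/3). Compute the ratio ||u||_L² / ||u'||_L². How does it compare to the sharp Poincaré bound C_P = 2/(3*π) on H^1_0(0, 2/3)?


||u||_L² / ||u'||_L² = sqrt(14)/21 < C_P = 2/(3*π).

u(x) = -3/2·x^2·(2/3 − x), so u'(x) = x*(9*x - 4)/2.
u(x) = -3/2·x^2·(2/3 − x) vanishes at x = 0 and x = 2/3, so u ∈ H^1_0(0, 2/3). Differentiate via the product rule and integrate the resulting polynomials term by term.
  ∫_0^2/3 u² dx = ∫_0^2/3 (9*x^6/4 - 3*x^5 + x^4) dx. Term by term:
    ∫_0^2/3 9*x^6/4 dx = 32/1701;  ∫_0^2/3 -3*x^5 dx = -32/729;  ∫_0^2/3 x^4 dx = 32/1215.
  Sum: 32/1701 − 32/729 + 32/1215 = 32/25515.
  ∫_0^2/3 (u')² dx = ∫_0^2/3 (81*x^4/4 - 18*x^3 + 4*x^2) dx. Term by term:
    ∫_0^2/3 81*x^4/4 dx = 8/15;  ∫_0^2/3 -18*x^3 dx = -8/9;  ∫_0^2/3 4*x^2 dx = 32/81.
  Sum: 8/15 − 8/9 + 32/81 = 16/405.
∫_0^2/3 u² dx = 32/25515, so ||u||_L² = 4*sqrt(70)/945.
∫_0^2/3 (u')² dx = 16/405, so ||u'||_L² = 4*sqrt(5)/45.
Ratio ||u||_L² / ||u'||_L² = sqrt(14)/21.
Sharp Poincaré constant on H^1_0(0, 2/3) is C_P = L/π = 2/(3*π), achieved by sin(3*π/2·x).
A polynomial bump cannot attain the sharp Poincaré constant (only the first sine eigenfunction does), so the ratio is strictly less than C_P, consistent with ||u||_L² ≤ C_P ||u'||_L².


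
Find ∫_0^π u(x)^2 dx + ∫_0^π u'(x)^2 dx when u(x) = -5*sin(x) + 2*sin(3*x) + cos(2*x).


||u||_{H^1(0,π)}^2 = 172/3 + 95*π/2

u'(x) = -2*sin(2*x) - 5*cos(x) + 6*cos(3*x).
Expand u² and (u')² and integrate term by term on (0, π), using: for integers n ≥ 1, ∫_0^π sin²(nx) dx = ∫_0^π cos²(nx) dx = π/2; for n ≠ n', ∫_0^π sin(nx)sin(n'x) dx = ∫_0^π cos(nx)cos(n'x) dx = 0; and by product-to-sum, ∫_0^π sin(nx)cos(n'x) dx = ½∫_0^π [sin((n+n')x) + sin((n−n')x)] dx, which is 0 when n+n' is even and 2n/(n²−n'²) when n+n' is odd (it need not vanish on (0, π)).
  u² squared terms: (-5)²·∫sin(x)² dx = 25·π/2 = 25*π/2;  (2)²·∫sin(3x)² dx = 4·π/2 = 2*π;  (1)²·∫cos(2x)² dx = 1·π/2 = π/2.
  u² cross terms: 2·(-5)·(2)·∫sin(x)·sin(3x) dx = -20·(0) = 0;  2·(-5)·(1)·∫sin(x)·cos(2x) dx = -10·(-2/3) = 20/3;  2·(2)·(1)·∫sin(3x)·cos(2x) dx = 4·(6/5) = 24/5.
  So ∫_0^π u² dx = 25*π/2 + 2*π + π/2 + 0 + 20/3 + 24/5 = 172/15 + 15*π.
  (u')² squared terms: (-5)²·∫cos(x)² dx = 25·π/2 = 25*π/2;  (-2)²·∫sin(2x)² dx = 4·π/2 = 2*π;  (6)²·∫cos(3x)² dx = 36·π/2 = 18*π.
  (u')² cross terms: 2·(-5)·(-2)·∫cos(x)·sin(2x) dx = 20·(4/3) = 80/3;  2·(-5)·(6)·∫cos(x)·cos(3x) dx = -60·(0) = 0;  2·(-2)·(6)·∫sin(2x)·cos(3x) dx = -24·(-4/5) = 96/5.
  So ∫_0^π (u')² dx = 25*π/2 + 2*π + 18*π + 80/3 + 0 + 96/5 = 688/15 + 65*π/2.
||u||_{H^1}^2 = (172/15 + 15*π) + (688/15 + 65*π/2) = 172/3 + 95*π/2.


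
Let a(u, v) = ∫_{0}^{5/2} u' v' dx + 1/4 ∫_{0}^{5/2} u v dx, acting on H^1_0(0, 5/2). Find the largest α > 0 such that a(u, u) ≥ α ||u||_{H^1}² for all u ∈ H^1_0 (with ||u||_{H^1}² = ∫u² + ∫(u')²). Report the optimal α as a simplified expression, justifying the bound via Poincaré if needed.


α = (25 + 16*π^2)/(4*(25 + 4*π^2))

Coercivity of a(·,·) on H^1_0(0, 5/2) means a(u, u) ≥ α ||u||_{H^1}² for every u ∈ H^1_0.
The interval has length L = 5/2, and Poincaré/coercivity depend only on L. Here a(u, u) = ∫(u')² + (1/4)·∫u².
Here 0 < c = 1/4 < 1. The condition a(u,u) ≥ α||u||_{H^1}² reads (1−α)∫(u')² ≥ (α−c)∫u². Any admissible α is ≤ 1 (rapidly oscillating u have ∫u²/∫(u')² → 0), and α = 1 would force 0 ≥ (1−c)∫u², impossible since c < 1; so 1−α > 0. By the sharp Poincaré inequality on H^1_0 of an interval of length L, ∫(u')² ≥ (π/L)²∫u² with equality for the first sine mode sin(π(x−x₀)/L) (x₀ the left endpoint), so the inequality holds for all u iff (1−α)(π/L)² ≥ α − c, i.e. α ≤ ((π/L)² + c)/((π/L)² + 1) = (1 + c(L/π)²)/(1 + (L/π)²). With (π/L)² = 4*π^2/25 and c = 1/4, the largest admissible constant is α = ((π/L)² + c)/((π/L)² + 1).
Simplifying, α = (25 + 16*π^2)/(4*(25 + 4*π^2)).


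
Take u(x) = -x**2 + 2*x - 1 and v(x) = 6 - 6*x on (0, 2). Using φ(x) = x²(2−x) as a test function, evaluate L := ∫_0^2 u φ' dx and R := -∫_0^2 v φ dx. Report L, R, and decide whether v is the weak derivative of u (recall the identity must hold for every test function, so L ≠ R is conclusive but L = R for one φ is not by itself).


LHS = 8/15, RHS = 8/5. No, v is not the weak derivative of u.

u(x) = -x**2 + 2*x - 1, classical derivative u'(x) = 2 - 2*x.
φ(x) = x²(2−x), so φ'(x) = x*(4 - 3*x).
Note φ(0) = φ(2) = 0, so the boundary term u·φ vanishes.
LHS = ∫_0^2 u(x) φ'(x) dx = ∫_0^2 (3*x^4 - 10*x^3 + 11*x^2 - 4*x) dx. Term by term:
  ∫_0^2 3*x^4 dx = 96/5;  ∫_0^2 -10*x^3 dx = -40;  ∫_0^2 11*x^2 dx = 88/3;
  ∫_0^2 -4*x dx = -8.
Sum: 96/5 − 40 + 88/3 − 8 = 8/15.
So LHS = 8/15.
∫_0^2 v(x) φ(x) dx = ∫_0^2 (6*x^4 - 18*x^3 + 12*x^2) dx. Term by term:
  ∫_0^2 6*x^4 dx = 192/5;  ∫_0^2 -18*x^3 dx = -72;  ∫_0^2 12*x^2 dx = 32.
Sum: 192/5 − 72 + 32 = -8/5.
So RHS = -∫_0^2 v(x) φ(x) dx = 8/5.
LHS − RHS = -16/15 ≠ 0, so the identity fails.
(For a valid weak derivative the identity must hold for EVERY test function, in particular this one. The failure shows v is NOT the weak derivative of u.)
Correct weak derivative would be u'(x) = 2 - 2*x.


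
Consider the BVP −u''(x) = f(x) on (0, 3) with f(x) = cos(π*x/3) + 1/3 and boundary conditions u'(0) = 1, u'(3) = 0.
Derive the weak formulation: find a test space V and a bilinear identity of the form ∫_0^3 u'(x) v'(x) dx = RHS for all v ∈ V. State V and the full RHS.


V = H^1(0, 3) (v unrestricted at boundary; u is determined up to an additive constant); weak form: ∫_0^3 u'v' dx = ∫_0^3 (cos(π*x/3) + 1/3) v dx − v(0) for all v ∈ V.

Multiply both sides by a test function v and integrate from 0 to 3:
  ∫_0^3 −u''(x) v(x) dx = ∫_0^3 f(x) v(x) dx.
Integrate the LHS by parts once:
  ∫_0^3 −u'' v dx = −[u'(x) v(x)]_0^3 + ∫_0^3 u'(x) v'(x) dx.
Thus ∫_0^3 u'(x) v'(x) dx = ∫_0^3 f(x) v(x) dx + [u'(x) v(x)]_0^3.
Choose V so that boundary terms are either known or forced to vanish.
u has inhomogeneous Neumann u'(0) = 1, u'(3) = 0. [u' v]_0^3 = (0)·v(3) − (1)·v(0) = − v(0). Take V = H^1(0, 3); boundary term becomes part of RHS.
Weak formulation: find u (satisfying any essential BC) such that ∫_0^3 u'(x) v'(x) dx = ∫_0^3 f v dx − v(0) for all v ∈ V (Neumann data are natural BCs: they enter the RHS as boundary terms).
Substituting f(x) = cos(π*x/3) + 1/3, the right-hand side is ∫_0^3 (cos(π*x/3) + 1/3) v dx − v(0).
Compatibility check (pure Neumann): taking v ≡ 1 ∈ V gives 0 = ∫_0^3 f dx + (0) − (1), i.e. ∫_0^3 f dx must equal u'(0) − u'(3) = 1. Indeed ∫_0^3 (cos(π*x/3) + 1/3) dx = 1, so the data are compatible. The solution is then unique only up to an additive constant (fix it e.g. by requiring ∫_0^3 u dx = 0).


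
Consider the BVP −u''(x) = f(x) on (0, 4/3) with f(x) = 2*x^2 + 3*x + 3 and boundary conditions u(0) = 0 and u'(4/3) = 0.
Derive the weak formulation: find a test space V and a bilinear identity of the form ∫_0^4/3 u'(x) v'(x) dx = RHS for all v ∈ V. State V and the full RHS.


V = {v ∈ H^1(0, 4/3) : v(0) = 0} (test functions vanish at x = 0 where u is specified); weak form: ∫_0^4/3 u'v' dx = ∫_0^4/3 (2*x^2 + 3*x + 3) v dx for all v ∈ V.

Multiply both sides by a test function v and integrate from 0 to 4/3:
  ∫_0^4/3 −u''(x) v(x) dx = ∫_0^4/3 f(x) v(x) dx.
Integrate the LHS by parts once:
  ∫_0^4/3 −u'' v dx = −[u'(x) v(x)]_0^4/3 + ∫_0^4/3 u'(x) v'(x) dx.
Thus ∫_0^4/3 u'(x) v'(x) dx = ∫_0^4/3 f(x) v(x) dx + [u'(x) v(x)]_0^4/3.
Choose V so that boundary terms are either known or forced to vanish.
Mixed BC: u(0) = 0 (Dirichlet) and u'(4/3) = 0 (Neumann). Define V = {v ∈ H^1(0, 4/3) : v(0) = 0}. Then [u' v]_0^4/3 = u'(4/3)·v(4/3) − u'(0)·0 = 0.
Weak formulation: find u (satisfying any essential BC) such that ∫_0^4/3 u'(x) v'(x) dx = ∫_0^4/3 f v dx for all v ∈ V (Dirichlet at 0 absorbed into V; the Neumann datum at x = 4/3 is zero, so no boundary term remains).
Substituting f(x) = 2*x^2 + 3*x + 3, the right-hand side is ∫_0^4/3 (2*x^2 + 3*x + 3) v dx.


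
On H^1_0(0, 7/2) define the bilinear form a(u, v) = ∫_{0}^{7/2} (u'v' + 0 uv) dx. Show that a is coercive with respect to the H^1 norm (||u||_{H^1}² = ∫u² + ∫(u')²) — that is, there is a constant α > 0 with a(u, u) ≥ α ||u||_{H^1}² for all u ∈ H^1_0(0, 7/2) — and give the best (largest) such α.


α = 4*π^2/(4*π^2 + 49)

Coercivity of a(·,·) on H^1_0(0, 7/2) means a(u, u) ≥ α ||u||_{H^1}² for every u ∈ H^1_0.
The interval has length L = 7/2, and Poincaré/coercivity depend only on L. Here a(u, u) = ∫(u')² + (0)·∫u².
Here c = 0, so a(u,u) = ∫(u')² alone. The condition a(u,u) ≥ α||u||_{H^1}² reads (1−α)∫(u')² ≥ (α−c)∫u². Any admissible α is ≤ 1 (rapidly oscillating u have ∫u²/∫(u')² → 0), and α = 1 would force 0 ≥ (1−c)∫u², impossible since c < 1; so 1−α > 0. By the sharp Poincaré inequality on H^1_0 of an interval of length L, ∫(u')² ≥ (π/L)²∫u² with equality for the first sine mode sin(π(x−x₀)/L) (x₀ the left endpoint), so the inequality holds for all u iff (1−α)(π/L)² ≥ α − c, i.e. α ≤ ((π/L)² + c)/((π/L)² + 1) = (1 + c(L/π)²)/(1 + (L/π)²). (Direct route, valid since c ≤ 0: Poincaré gives c∫u² ≥ c(L/π)²∫(u')², so a(u,u) ≥ (1 + c(L/π)²)∫(u')², while ||u||_{H^1}² ≤ (1 + (L/π)²)∫(u')²; dividing yields the same α.) With (π/L)² = 4*π^2/49 and c = 0, the largest admissible constant is α = ((π/L)² + c)/((π/L)² + 1).
Simplifying, α = 4*π^2/(4*π^2 + 49).


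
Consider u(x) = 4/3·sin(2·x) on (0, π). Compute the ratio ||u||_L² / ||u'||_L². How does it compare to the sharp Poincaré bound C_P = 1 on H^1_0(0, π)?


||u||_L² / ||u'||_L² = 1/2 < C_P = 1.

u(x) = 4/3·sin(2·x), so u'(x) = 8*cos(2*x)/3.
Writing u(x) = A·sin(kπx/L) with A = 4/3 and k = 2, use ∫_0^L sin²(kπx/L) dx = L/2 and ∫_0^L cos²(kπx/L) dx = L/2.
u² = 16/9·sin²(2·x) and (u')² = 64/9·cos²(2·x), and each of sin², cos² integrates to L/2 = π/2 over (0, π).
∫_0^π u² dx = 8*π/9, so ||u||_L² = 2*sqrt(2)*sqrt(π)/3.
∫_0^π (u')² dx = 32*π/9, so ||u'||_L² = 4*sqrt(2)*sqrt(π)/3.
Ratio ||u||_L² / ||u'||_L² = 1/2.
Sharp Poincaré constant on H^1_0(0, π) is C_P = L/π = 1, achieved by sin(x).
This is the k = 2 harmonic; the ratio L/(kπ) is strictly less than C_P = L/π, consistent with the sharp inequality ||u||_L² ≤ C_P ||u'||_L².


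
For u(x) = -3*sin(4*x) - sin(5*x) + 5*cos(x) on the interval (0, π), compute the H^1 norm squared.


||u||_{H^1(0,π)}^2 = -32 + 229*π/2

u'(x) = -5*sin(x) - 12*cos(4*x) - 5*cos(5*x).
Expand u² and (u')² and integrate term by term on (0, π), using: for integers n ≥ 1, ∫_0^π sin²(nx) dx = ∫_0^π cos²(nx) dx = π/2; for n ≠ n', ∫_0^π sin(nx)sin(n'x) dx = ∫_0^π cos(nx)cos(n'x) dx = 0; and by product-to-sum, ∫_0^π sin(nx)cos(n'x) dx = ½∫_0^π [sin((n+n')x) + sin((n−n')x)] dx, which is 0 when n+n' is even and 2n/(n²−n'²) when n+n' is odd (it need not vanish on (0, π)).
  u² squared terms: (-1)²·∫sin(5x)² dx = 1·π/2 = π/2;  (-3)²·∫sin(4x)² dx = 9·π/2 = 9*π/2;  (5)²·∫cos(x)² dx = 25·π/2 = 25*π/2.
  u² cross terms: 2·(-1)·(-3)·∫sin(5x)·sin(4x) dx = 6·(0) = 0;  2·(-1)·(5)·∫sin(5x)·cos(x) dx = -10·(0) = 0;  2·(-3)·(5)·∫sin(4x)·cos(x) dx = -30·(8/15) = -16.
  So ∫_0^π u² dx = π/2 + 9*π/2 + 25*π/2 + 0 + 0 − 16 = -16 + 35*π/2.
  (u')² squared terms: (-12)²·∫cos(4x)² dx = 144·π/2 = 72*π;  (-5)²·∫cos(5x)² dx = 25·π/2 = 25*π/2;  (-5)²·∫sin(x)² dx = 25·π/2 = 25*π/2.
  (u')² cross terms: 2·(-12)·(-5)·∫cos(4x)·cos(5x) dx = 120·(0) = 0;  2·(-12)·(-5)·∫cos(4x)·sin(x) dx = 120·(-2/15) = -16;  2·(-5)·(-5)·∫cos(5x)·sin(x) dx = 50·(0) = 0.
  So ∫_0^π (u')² dx = 72*π + 25*π/2 + 25*π/2 + 0 − 16 + 0 = -16 + 97*π.
||u||_{H^1}^2 = (-16 + 35*π/2) + (-16 + 97*π) = -32 + 229*π/2.


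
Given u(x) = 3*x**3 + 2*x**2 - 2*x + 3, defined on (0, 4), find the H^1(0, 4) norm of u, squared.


||u||_{H^1}^2 = 5165812/105

The H^1 norm (squared) on an interval (0, L) is
  ||u||_{H^1}^2 = ∫_0^L u(x)^2 dx + ∫_0^L u'(x)^2 dx.
Compute u'(x) = 9*x**2 + 4*x - 2.
Then u(x)^2 = 9*x**6 + 12*x**5 - 8*x**4 + 10*x**3 + 16*x**2 - 12*x + 9 and u'(x)^2 = 81*x**4 + 72*x**3 - 20*x**2 - 16*x + 4.
Integrate each monomial from 0 to 4 using ∫_0^4 c·x^n dx = c·4^(n+1)/(n+1):
  ∫_0^4 u(x)^2 dx = ∫_0^4 (9*x^6 + 12*x^5 - 8*x^4 + 10*x^3 + 16*x^2 - 12*x + 9) dx. Term by term:
    ∫_0^4 9*x^6 dx = 147456/7;  ∫_0^4 12*x^5 dx = 8192;  ∫_0^4 -8*x^4 dx = -8192/5;
    ∫_0^4 10*x^3 dx = 640;  ∫_0^4 16*x^2 dx = 1024/3;  ∫_0^4 -12*x dx = -96;
    ∫_0^4 9 dx = 36.
  Sum: 147456/7 + 8192 − 8192/5 + 640 + 1024/3 − 96 + 36 = 2996708/105.
  ∫_0^4 u'(x)^2 dx = ∫_0^4 (81*x^4 + 72*x^3 - 20*x^2 - 16*x + 4) dx. Term by term:
    ∫_0^4 81*x^4 dx = 82944/5;  ∫_0^4 72*x^3 dx = 4608;  ∫_0^4 -20*x^2 dx = -1280/3;
    ∫_0^4 -16*x dx = -128;  ∫_0^4 4 dx = 16.
  Sum: 82944/5 + 4608 − 1280/3 − 128 + 16 = 309872/15.
Adding: ||u||_{H^1}^2 = 2996708/105 + 309872/15 = 5165812/105.


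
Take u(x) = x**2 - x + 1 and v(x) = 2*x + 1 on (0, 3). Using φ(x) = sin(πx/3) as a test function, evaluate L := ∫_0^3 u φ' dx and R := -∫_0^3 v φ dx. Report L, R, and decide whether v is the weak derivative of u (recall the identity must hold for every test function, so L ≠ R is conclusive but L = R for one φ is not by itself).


LHS = -12/π, RHS = -24/π. No, v is not the weak derivative of u.

u(x) = x**2 - x + 1, classical derivative u'(x) = 2*x - 1.
φ(x) = sin(πx/3), so φ'(x) = π*cos(π*x/3)/3.
Note φ(0) = φ(3) = 0, so the boundary term u·φ vanishes.
LHS = ∫_0^3 u(x) φ'(x) dx = ∫_0^3 (π*x^2*cos(π*x/3)/3 - π*x*cos(π*x/3)/3 + π*cos(π*x/3)/3) dx. Term by term:
  ∫_0^3 π*cos(π*x/3)/3 dx = 0;  ∫_0^3 -π*x*cos(π*x/3)/3 dx = 6/π;  ∫_0^3 π*x^2*cos(π*x/3)/3 dx = -18/π.
Sum: 0 + 6/π − 18/π = -12/π.
So LHS = -12/π.
∫_0^3 v(x) φ(x) dx = ∫_0^3 (2*x*sin(π*x/3) + sin(π*x/3)) dx. Term by term:
  ∫_0^3 2*x*sin(π*x/3) dx = 18/π;  ∫_0^3 sin(π*x/3) dx = 6/π.
Sum: 18/π + 6/π = 24/π.
So RHS = -∫_0^3 v(x) φ(x) dx = -24/π.
LHS − RHS = 12/π ≠ 0, so the identity fails.
(For a valid weak derivative the identity must hold for EVERY test function, in particular this one. The failure shows v is NOT the weak derivative of u.)
Correct weak derivative would be u'(x) = 2*x - 1.


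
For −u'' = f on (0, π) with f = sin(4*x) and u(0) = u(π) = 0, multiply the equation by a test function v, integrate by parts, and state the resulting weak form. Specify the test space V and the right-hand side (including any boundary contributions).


V = H^1_0(0, π) (so v(0) = v(π) = 0); weak form: ∫_0^π u'v' dx = ∫_0^π (sin(4*x)) v dx for all v ∈ V.

Multiply both sides by a test function v and integrate from 0 to π:
  ∫_0^π −u''(x) v(x) dx = ∫_0^π f(x) v(x) dx.
Integrate the LHS by parts once:
  ∫_0^π −u'' v dx = −[u'(x) v(x)]_0^π + ∫_0^π u'(x) v'(x) dx.
Thus ∫_0^π u'(x) v'(x) dx = ∫_0^π f(x) v(x) dx + [u'(x) v(x)]_0^π.
Choose V so that boundary terms are either known or forced to vanish.
u is Dirichlet: u(0) = u(π) = 0. Let V = H^1_0(0, π); then v(0) = v(π) = 0, and [u' v]_0^π = 0.
Weak formulation: find u (satisfying any essential BC) such that ∫_0^π u'(x) v'(x) dx = ∫_0^π f v dx for all v ∈ V.
Substituting f(x) = sin(4*x), the right-hand side is ∫_0^π (sin(4*x)) v dx.


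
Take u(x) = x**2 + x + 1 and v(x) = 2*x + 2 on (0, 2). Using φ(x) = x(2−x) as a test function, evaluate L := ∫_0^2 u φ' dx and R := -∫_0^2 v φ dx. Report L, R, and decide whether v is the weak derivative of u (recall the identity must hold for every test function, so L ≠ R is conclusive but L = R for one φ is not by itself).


LHS = -4, RHS = -16/3. No, v is not the weak derivative of u.

u(x) = x**2 + x + 1, classical derivative u'(x) = 2*x + 1.
φ(x) = x(2−x), so φ'(x) = 2 - 2*x.
Note φ(0) = φ(2) = 0, so the boundary term u·φ vanishes.
LHS = ∫_0^2 u(x) φ'(x) dx = ∫_0^2 (2 - 2*x^3) dx. Term by term:
  ∫_0^2 -2*x^3 dx = -8;  ∫_0^2 2 dx = 4.
Sum: -8 + 4 = -4.
So LHS = -4.
∫_0^2 v(x) φ(x) dx = ∫_0^2 (-2*x^3 + 2*x^2 + 4*x) dx. Term by term:
  ∫_0^2 -2*x^3 dx = -8;  ∫_0^2 2*x^2 dx = 16/3;  ∫_0^2 4*x dx = 8.
Sum: -8 + 16/3 + 8 = 16/3.
So RHS = -∫_0^2 v(x) φ(x) dx = -16/3.
LHS − RHS = 4/3 ≠ 0, so the identity fails.
(For a valid weak derivative the identity must hold for EVERY test function, in particular this one. The failure shows v is NOT the weak derivative of u.)
Correct weak derivative would be u'(x) = 2*x + 1.


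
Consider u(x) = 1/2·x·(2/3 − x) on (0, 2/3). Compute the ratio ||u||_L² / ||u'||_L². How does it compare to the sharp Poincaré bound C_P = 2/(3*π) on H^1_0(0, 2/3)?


||u||_L² / ||u'||_L² = sqrt(10)/15 < C_P = 2/(3*π).

u(x) = 1/2·x·(2/3 − x), so u'(x) = 1/3 - x.
u(x) = 1/2·x·(2/3 − x) vanishes at x = 0 and x = 2/3, so u ∈ H^1_0(0, 2/3). Differentiate via the product rule and integrate the resulting polynomials term by term.
  ∫_0^2/3 u² dx = ∫_0^2/3 (x^4/4 - x^3/3 + x^2/9) dx. Term by term:
    ∫_0^2/3 x^4/4 dx = 8/1215;  ∫_0^2/3 -x^3/3 dx = -4/243;  ∫_0^2/3 x^2/9 dx = 8/729.
  Sum: 8/1215 − 4/243 + 8/729 = 4/3645.
  ∫_0^2/3 (u')² dx = ∫_0^2/3 (x^2 - 2*x/3 + 1/9) dx. Term by term:
    ∫_0^2/3 x^2 dx = 8/81;  ∫_0^2/3 -2*x/3 dx = -4/27;  ∫_0^2/3 1/9 dx = 2/27.
  Sum: 8/81 − 4/27 + 2/27 = 2/81.
∫_0^2/3 u² dx = 4/3645, so ||u||_L² = 2*sqrt(5)/135.
∫_0^2/3 (u')² dx = 2/81, so ||u'||_L² = sqrt(2)/9.
Ratio ||u||_L² / ||u'||_L² = sqrt(10)/15.
Sharp Poincaré constant on H^1_0(0, 2/3) is C_P = L/π = 2/(3*π), achieved by sin(3*π/2·x).
A polynomial bump cannot attain the sharp Poincaré constant (only the first sine eigenfunction does), so the ratio is strictly less than C_P, consistent with ||u||_L² ≤ C_P ||u'||_L².
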